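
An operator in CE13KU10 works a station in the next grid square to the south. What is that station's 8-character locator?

Latitude extended square 0; −1 → -1, wraps to 9, carry into subsquare.
Latitude subsquare u = 20; −1 → 19 = t.
The longitude characters are unchanged.

CE13kt19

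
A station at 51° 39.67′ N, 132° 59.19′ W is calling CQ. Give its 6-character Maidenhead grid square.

Offset from 180°W / 90°S: lon 47.0135°, lat 141.6612°.
Field: 47.0135/20 → 2 → C, 141.6612/10 → 14 → O; chars CO.
Square: 7.0135/2 → 3, 1.6612/1 → 1; chars 31.
Subsquare: 1.0135/0.0833333 → 12 → m, 0.6612/0.0416667 → 15 → p; chars mp.

CO31mp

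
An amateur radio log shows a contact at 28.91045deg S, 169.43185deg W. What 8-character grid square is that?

AG51gc81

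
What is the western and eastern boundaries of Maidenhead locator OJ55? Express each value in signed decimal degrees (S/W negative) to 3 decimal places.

110.000, 112.000

Field O=14, J=9: +14·20° lon, +9·10° lat → SW at lon 100°, lat 0°.
Square 5, 5: +5·2° lon, +5·1° lat → SW at lon 110°, lat 5°.
Cell spans 2° lon × 1° lat.
west 110.000, east 112.000.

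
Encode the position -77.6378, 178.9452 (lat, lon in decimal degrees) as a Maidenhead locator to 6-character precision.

Offset from 180°W / 90°S: lon 358.9452°, lat 12.3622°.
Field: lon ⌊358.9452/20⌋ = 17 → R; lat ⌊12.3622/10⌋ = 1 → B.
Square: lon ⌊18.9452/2⌋ = 9; lat ⌊2.3622/1⌋ = 2.
Subsquare: lon ⌊0.9452/0.0833333⌋ = 11 → l; lat ⌊0.3622/0.0416667⌋ = 8 → i.

RB92li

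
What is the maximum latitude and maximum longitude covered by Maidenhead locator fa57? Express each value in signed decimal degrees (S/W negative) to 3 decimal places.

-82.000, -68.000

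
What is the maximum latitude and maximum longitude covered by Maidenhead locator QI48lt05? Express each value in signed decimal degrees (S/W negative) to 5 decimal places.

Field Q=16, I=8: +16·20° lon, +8·10° lat → SW at lon 140°, lat -10°.
Square 4, 8: +4·2° lon, +8·1° lat → SW at lon 148°, lat -2°.
Subsquare l=11, t=19: +11·0.0833333° lon, +19·0.0416667° lat → SW at lon 148.917°, lat -1.20833°.
Extended square 0, 5: +0·0.00833333° lon, +5·0.00416667° lat → SW at lon 148.917°, lat -1.1875°.
Cell spans 0.00833333° lon × 0.00416667° lat. NE corner is SW corner plus one full cell.
latitude -1.18333, longitude 148.92500.

-1.18333, 148.92500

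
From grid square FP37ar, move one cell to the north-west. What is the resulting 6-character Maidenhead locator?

FP27xs

Longitude subsquare a = 0; −1 → -1, wraps to 23 = x, carry into square.
Longitude square 3; −1 → 2.
Latitude subsquare r = 17; +1 → 18 = s.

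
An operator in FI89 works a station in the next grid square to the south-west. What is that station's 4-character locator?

Longitude square 8; −1 → 7.
Latitude square 9; −1 → 8.

FI78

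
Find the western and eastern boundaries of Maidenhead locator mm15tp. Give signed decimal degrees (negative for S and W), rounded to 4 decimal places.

63.5833, 63.6667

Field M=12, M=12: +12·20° lon, +12·10° lat → SW at lon 60°, lat 30°.
Square 1, 5: +1·2° lon, +5·1° lat → SW at lon 62°, lat 35°.
Subsquare t=19, p=15: +19·0.0833333° lon, +15·0.0416667° lat → SW at lon 63.5833°, lat 35.625°.
Cell spans 0.0833333° lon × 0.0416667° lat.
west 63.5833, east 63.6667.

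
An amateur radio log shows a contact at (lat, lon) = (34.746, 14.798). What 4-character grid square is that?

JM74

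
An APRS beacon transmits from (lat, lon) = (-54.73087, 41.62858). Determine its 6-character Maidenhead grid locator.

LD05tg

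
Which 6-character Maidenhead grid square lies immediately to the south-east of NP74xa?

Longitude subsquare x = 23; +1 → 24, wraps to 0 = a, carry into square.
Longitude square 7; +1 → 8.
Latitude subsquare a = 0; −1 → -1, wraps to 23 = x, carry into square.
Latitude square 4; −1 → 3.

NP83ax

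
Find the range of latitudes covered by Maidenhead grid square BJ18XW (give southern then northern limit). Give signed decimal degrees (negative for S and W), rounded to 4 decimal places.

Field B=1, J=9: +1·20° lon, +9·10° lat → SW at lon -160°, lat 0°.
Square 1, 8: +1·2° lon, +8·1° lat → SW at lon -158°, lat 8°.
Subsquare x=23, w=22: +23·0.0833333° lon, +22·0.0416667° lat → SW at lon -156.083°, lat 8.91667°.
Cell spans 0.0833333° lon × 0.0416667° lat.
south 8.9167, north 8.9583.

8.9167, 8.9583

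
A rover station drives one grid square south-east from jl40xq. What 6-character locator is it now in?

Longitude subsquare x = 23; +1 → 24, wraps to 0 = a, carry into square.
Longitude square 4; +1 → 5.
Latitude subsquare q = 16; −1 → 15 = p.

JL50ap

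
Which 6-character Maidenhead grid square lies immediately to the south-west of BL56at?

BL46xs

Longitude subsquare a = 0; −1 → -1, wraps to 23 = x, carry into square.
Longitude square 5; −1 → 4.
Latitude subsquare t = 19; −1 → 18 = s.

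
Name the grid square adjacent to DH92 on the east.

EH02

Longitude square 9; +1 → 10, wraps to 0, carry into field.
Longitude field D = 3; +1 → 4 = E.
The latitude characters are unchanged.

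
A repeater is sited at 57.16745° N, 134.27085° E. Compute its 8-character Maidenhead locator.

PO77de20

Shift to the Maidenhead origin (180°W, 90°S): lon 314.27085, lat 147.16745.
Field: lon ⌊314.27085/20⌋ = 15 → P; lat ⌊147.16745/10⌋ = 14 → O.
Square: lon ⌊14.27085/2⌋ = 7; lat ⌊7.16745/1⌋ = 7.
Subsquare: lon ⌊0.27085/0.0833333⌋ = 3 → d; lat ⌊0.16745/0.0416667⌋ = 4 → e.
Extended square: lon ⌊0.02085/0.00833333⌋ = 2; lat ⌊0.00078/0.00416667⌋ = 0.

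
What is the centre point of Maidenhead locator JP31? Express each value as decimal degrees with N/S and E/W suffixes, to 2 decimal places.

61.50° N, 7.00° E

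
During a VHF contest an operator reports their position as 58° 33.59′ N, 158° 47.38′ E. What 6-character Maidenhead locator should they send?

Offset from 180°W / 90°S: lon 338.7897°, lat 148.5598°.
Field: lon ⌊338.7897/20⌋ = 16 → Q; lat ⌊148.5598/10⌋ = 14 → O.
Square: lon ⌊18.7897/2⌋ = 9; lat ⌊8.5598/1⌋ = 8.
Subsquare: lon ⌊0.7897/0.0833333⌋ = 9 → j; lat ⌊0.5598/0.0416667⌋ = 13 → n.

QO98jn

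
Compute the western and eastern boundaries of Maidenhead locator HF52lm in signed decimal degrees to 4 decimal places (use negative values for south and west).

Field H=7, F=5: +7·20° lon, +5·10° lat → SW at lon -40°, lat -40°.
Square 5, 2: +5·2° lon, +2·1° lat → SW at lon -30°, lat -38°.
Subsquare l=11, m=12: +11·0.0833333° lon, +12·0.0416667° lat → SW at lon -29.0833°, lat -37.5°.
Cell spans 0.0833333° lon × 0.0416667° lat.
west -29.0833, east -29.0000.

-29.0833, -29.0000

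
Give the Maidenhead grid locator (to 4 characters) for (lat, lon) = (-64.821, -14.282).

IC25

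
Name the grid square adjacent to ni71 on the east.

NI81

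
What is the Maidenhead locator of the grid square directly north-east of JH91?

KH02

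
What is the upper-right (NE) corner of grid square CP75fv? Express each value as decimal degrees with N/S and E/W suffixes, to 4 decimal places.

65.9167° N, 125.5000° W

Field C=2, P=15: +2·20° lon, +15·10° lat → SW at lon -140°, lat 60°.
Square 7, 5: +7·2° lon, +5·1° lat → SW at lon -126°, lat 65°.
Subsquare f=5, v=21: +5·0.0833333° lon, +21·0.0416667° lat → SW at lon -125.583°, lat 65.875°.
Cell spans 0.0833333° lon × 0.0416667° lat. NE corner is SW corner plus one full cell.
latitude 65.9167° N, longitude 125.5000° W.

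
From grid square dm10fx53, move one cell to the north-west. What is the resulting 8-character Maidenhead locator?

Longitude extended square 5; −1 → 4.
Latitude extended square 3; +1 → 4.

DM10fx44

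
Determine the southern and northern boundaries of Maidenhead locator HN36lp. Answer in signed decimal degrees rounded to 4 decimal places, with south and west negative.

46.6250, 46.6667

Field H=7, N=13: +7·20° lon, +13·10° lat → SW at lon -40°, lat 40°.
Square 3, 6: +3·2° lon, +6·1° lat → SW at lon -34°, lat 46°.
Subsquare l=11, p=15: +11·0.0833333° lon, +15·0.0416667° lat → SW at lon -33.0833°, lat 46.625°.
Cell spans 0.0833333° lon × 0.0416667° lat.
south 46.6250, north 46.6667.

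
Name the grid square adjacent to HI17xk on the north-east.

HI27al

Longitude subsquare x = 23; +1 → 24, wraps to 0 = a, carry into square.
Longitude square 1; +1 → 2.
Latitude subsquare k = 10; +1 → 11 = l.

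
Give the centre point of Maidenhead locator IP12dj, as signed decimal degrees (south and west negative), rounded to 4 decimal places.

62.3958, -17.7083

Field I=8, P=15: +8·20° lon, +15·10° lat → SW at lon -20°, lat 60°.
Square 1, 2: +1·2° lon, +2·1° lat → SW at lon -18°, lat 62°.
Subsquare d=3, j=9: +3·0.0833333° lon, +9·0.0416667° lat → SW at lon -17.75°, lat 62.375°.
Cell spans 0.0833333° lon × 0.0416667° lat. Centre is SW corner plus half of each.
latitude 62.3958, longitude -17.7083.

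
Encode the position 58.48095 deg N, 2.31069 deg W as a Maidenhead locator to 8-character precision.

Offset from 180°W / 90°S: lon 177.68931°, lat 148.48095°.
Field: 177.68931/20 → 8 → I, 148.48095/10 → 14 → O; chars IO.
Square: 17.68931/2 → 8, 8.48095/1 → 8; chars 88.
Subsquare: 1.68931/0.0833333 → 20 → u, 0.48095/0.0416667 → 11 → l; chars ul.
Extended square: 0.02264/0.00833333 → 2, 0.02262/0.00416667 → 5; chars 25.

IO88ul25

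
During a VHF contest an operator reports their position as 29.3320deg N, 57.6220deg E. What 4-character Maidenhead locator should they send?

Shift to the Maidenhead origin (180°W, 90°S): lon 237.62, lat 119.33.
Field (20°×10°, letters A–R): 237.62/20 → 11 → L, 119.33/10 → 11 → L; chars LL.
Square (2°×1°, digits 0–9): 17.62/2 → 8, 9.33/1 → 9; chars 89.

LL89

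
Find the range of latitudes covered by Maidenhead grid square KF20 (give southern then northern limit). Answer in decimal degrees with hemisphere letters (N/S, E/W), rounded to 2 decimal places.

40.00° S, 39.00° S

Field K=10, F=5: +10·20° lon, +5·10° lat → SW at lon 20°, lat -40°.
Square 2, 0: +2·2° lon, +0·1° lat → SW at lon 24°, lat -40°.
Cell spans 2° lon × 1° lat.
south 40.00° S, north 39.00° S.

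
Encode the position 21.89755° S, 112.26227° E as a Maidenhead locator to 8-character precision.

OG68dc14

Offset from 180°W / 90°S: lon 292.26227°, lat 68.10245°.
Field: lon ⌊292.26227/20⌋ = 14 → O; lat ⌊68.10245/10⌋ = 6 → G.
Square: lon ⌊12.26227/2⌋ = 6; lat ⌊8.10245/1⌋ = 8.
Subsquare: lon ⌊0.26227/0.0833333⌋ = 3 → d; lat ⌊0.10245/0.0416667⌋ = 2 → c.
Extended square: lon ⌊0.01227/0.00833333⌋ = 1; lat ⌊0.01912/0.00416667⌋ = 4.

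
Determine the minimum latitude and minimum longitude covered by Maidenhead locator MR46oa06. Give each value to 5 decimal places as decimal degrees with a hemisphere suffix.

86.02500° N, 69.16667° E

Field M=12, R=17: +12·20° lon, +17·10° lat → SW at lon 60°, lat 80°.
Square 4, 6: +4·2° lon, +6·1° lat → SW at lon 68°, lat 86°.
Subsquare o=14, a=0: +14·0.0833333° lon, +0·0.0416667° lat → SW at lon 69.1667°, lat 86°.
Extended square 0, 6: +0·0.00833333° lon, +6·0.00416667° lat → SW at lon 69.1667°, lat 86.025°.
latitude 86.02500° N, longitude 69.16667° E.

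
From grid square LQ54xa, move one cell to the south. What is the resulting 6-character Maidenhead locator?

Latitude subsquare a = 0; −1 → -1, wraps to 23 = x, carry into square.
Latitude square 4; −1 → 3.
The longitude characters are unchanged.

LQ53xx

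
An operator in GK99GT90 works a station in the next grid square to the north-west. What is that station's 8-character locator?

Longitude extended square 9; −1 → 8.
Latitude extended square 0; +1 → 1.

GK99gt81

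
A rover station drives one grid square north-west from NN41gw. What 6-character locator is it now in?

Longitude subsquare g = 6; −1 → 5 = f.
Latitude subsquare w = 22; +1 → 23 = x.

NN41fx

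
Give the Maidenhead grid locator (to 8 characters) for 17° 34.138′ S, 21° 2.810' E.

Offset from 180°W / 90°S: lon 201.04683°, lat 72.43103°.
Field (20°×10°, letters A–R): lon ⌊201.04683/20⌋ = 10 → K; lat ⌊72.43103/10⌋ = 7 → H.
Square (2°×1°, digits 0–9): lon ⌊1.04683/2⌋ = 0; lat ⌊2.43103/1⌋ = 2.
Subsquare (5′×2.5′, letters a–x): lon ⌊1.04683/0.0833333⌋ = 12 → m; lat ⌊0.43103/0.0416667⌋ = 10 → k.
Extended square (30″×15″, digits 0–9): lon ⌊0.04683/0.00833333⌋ = 5; lat ⌊0.01437/0.00416667⌋ = 3.

KH02mk53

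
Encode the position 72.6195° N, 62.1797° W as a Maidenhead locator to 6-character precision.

FQ82vo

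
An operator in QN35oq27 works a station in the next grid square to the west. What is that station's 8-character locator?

QN35oq17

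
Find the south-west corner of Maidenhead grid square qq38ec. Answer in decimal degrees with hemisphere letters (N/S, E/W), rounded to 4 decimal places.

Field Q=16, Q=16: +16·20° lon, +16·10° lat → SW at lon 140°, lat 70°.
Square 3, 8: +3·2° lon, +8·1° lat → SW at lon 146°, lat 78°.
Subsquare e=4, c=2: +4·0.0833333° lon, +2·0.0416667° lat → SW at lon 146.333°, lat 78.0833°.
latitude 78.0833° N, longitude 146.3333° E.

78.0833° N, 146.3333° E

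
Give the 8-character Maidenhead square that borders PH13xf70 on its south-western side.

PH13xe69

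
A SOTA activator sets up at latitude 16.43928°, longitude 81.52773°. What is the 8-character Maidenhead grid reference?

Offset from 180°W / 90°S: lon 261.52773°, lat 106.43928°.
Field: 261.52773/20 → 13 → N, 106.43928/10 → 10 → K; chars NK.
Square: 1.52773/2 → 0, 6.43928/1 → 6; chars 06.
Subsquare: 1.52773/0.0833333 → 18 → s, 0.43928/0.0416667 → 10 → k; chars sk.
Extended square: 0.02773/0.00833333 → 3, 0.02261/0.00416667 → 5; chars 35.

NK06sk35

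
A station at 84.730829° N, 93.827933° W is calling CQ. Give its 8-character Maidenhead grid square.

ER34cr05

Shift to the Maidenhead origin (180°W, 90°S): lon 86.17207, lat 174.73083.
Field: 86.17207/20 → 4 → E, 174.73083/10 → 17 → R; chars ER.
Square: 6.17207/2 → 3, 4.73083/1 → 4; chars 34.
Subsquare: 0.17207/0.0833333 → 2 → c, 0.73083/0.0416667 → 17 → r; chars cr.
Extended square: 0.00540/0.00833333 → 0, 0.02250/0.00416667 → 5; chars 05.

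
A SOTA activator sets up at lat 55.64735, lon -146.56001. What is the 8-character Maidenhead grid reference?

BO65rp25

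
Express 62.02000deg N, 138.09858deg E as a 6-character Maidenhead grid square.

Offset from 180°W / 90°S: lon 318.0986°, lat 152.0200°.
Field: 318.0986/20 → 15 → P, 152.0200/10 → 15 → P; chars PP.
Square: 18.0986/2 → 9, 2.0200/1 → 2; chars 92.
Subsquare: 0.0986/0.0833333 → 1 → b, 0.0200/0.0416667 → 0 → a; chars ba.

PP92ba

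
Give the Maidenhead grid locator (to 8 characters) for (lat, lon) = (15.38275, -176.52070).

AK15rj71

Add 180° to longitude and 90° to latitude: 3.47930, 105.38275.
Field: 3.47930/20 → 0 → A, 105.38275/10 → 10 → K; chars AK.
Square: 3.47930/2 → 1, 5.38275/1 → 5; chars 15.
Subsquare: 1.47930/0.0833333 → 17 → r, 0.38275/0.0416667 → 9 → j; chars rj.
Extended square: 0.06263/0.00833333 → 7, 0.00775/0.00416667 → 1; chars 71.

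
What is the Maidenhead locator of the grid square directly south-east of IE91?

Longitude square 9; +1 → 10, wraps to 0, carry into field.
Longitude field I = 8; +1 → 9 = J.
Latitude square 1; −1 → 0.

JE00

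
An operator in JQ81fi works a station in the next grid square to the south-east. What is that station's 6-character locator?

JQ81gh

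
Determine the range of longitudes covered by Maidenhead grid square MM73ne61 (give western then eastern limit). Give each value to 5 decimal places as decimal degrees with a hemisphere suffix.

Field M=12, M=12: +12·20° lon, +12·10° lat → SW at lon 60°, lat 30°.
Square 7, 3: +7·2° lon, +3·1° lat → SW at lon 74°, lat 33°.
Subsquare n=13, e=4: +13·0.0833333° lon, +4·0.0416667° lat → SW at lon 75.0833°, lat 33.1667°.
Extended square 6, 1: +6·0.00833333° lon, +1·0.00416667° lat → SW at lon 75.1333°, lat 33.1708°.
Cell spans 0.00833333° lon × 0.00416667° lat.
west 75.13333° E, east 75.14167° E.

75.13333° E, 75.14167° E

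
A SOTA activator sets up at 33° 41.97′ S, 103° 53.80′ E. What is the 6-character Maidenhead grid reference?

OF16wh

Shift to the Maidenhead origin (180°W, 90°S): lon 283.8967, lat 56.3005.
Field: 283.8967/20 → 14 → O, 56.3005/10 → 5 → F; chars OF.
Square: 3.8967/2 → 1, 6.3005/1 → 6; chars 16.
Subsquare: 1.8967/0.0833333 → 22 → w, 0.3005/0.0416667 → 7 → h; chars wh.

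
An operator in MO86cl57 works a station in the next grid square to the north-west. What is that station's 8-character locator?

MO86cl48

Longitude extended square 5; −1 → 4.
Latitude extended square 7; +1 → 8.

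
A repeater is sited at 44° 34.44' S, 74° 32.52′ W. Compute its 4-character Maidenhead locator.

FE25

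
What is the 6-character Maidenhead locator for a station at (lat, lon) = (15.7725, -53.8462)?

Shift to the Maidenhead origin (180°W, 90°S): lon 126.1538, lat 105.7725.
Field: 126.1538/20 → 6 → G, 105.7725/10 → 10 → K; chars GK.
Square: 6.1538/2 → 3, 5.7725/1 → 5; chars 35.
Subsquare: 0.1538/0.0833333 → 1 → b, 0.7725/0.0416667 → 18 → s; chars bs.

GK35bs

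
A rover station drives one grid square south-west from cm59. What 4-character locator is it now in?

Longitude square 5; −1 → 4.
Latitude square 9; −1 → 8.

CM48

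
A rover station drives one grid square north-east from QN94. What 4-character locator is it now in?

RN05

Longitude square 9; +1 → 10, wraps to 0, carry into field.
Longitude field Q = 16; +1 → 17 = R.
Latitude square 4; +1 → 5.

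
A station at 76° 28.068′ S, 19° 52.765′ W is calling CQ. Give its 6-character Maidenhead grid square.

Offset from 180°W / 90°S: lon 160.1206°, lat 13.5322°.
Field (20°×10°, letters A–R): lon ⌊160.1206/20⌋ = 8 → I; lat ⌊13.5322/10⌋ = 1 → B.
Square (2°×1°, digits 0–9): lon ⌊0.1206/2⌋ = 0; lat ⌊3.5322/1⌋ = 3.
Subsquare (5′×2.5′, letters a–x): lon ⌊0.1206/0.0833333⌋ = 1 → b; lat ⌊0.5322/0.0416667⌋ = 12 → m.

IB03bm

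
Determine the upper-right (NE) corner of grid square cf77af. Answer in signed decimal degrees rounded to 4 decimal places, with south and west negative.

Field C=2, F=5: +2·20° lon, +5·10° lat → SW at lon -140°, lat -40°.
Square 7, 7: +7·2° lon, +7·1° lat → SW at lon -126°, lat -33°.
Subsquare a=0, f=5: +0·0.0833333° lon, +5·0.0416667° lat → SW at lon -126°, lat -32.7917°.
Cell spans 0.0833333° lon × 0.0416667° lat. NE corner is SW corner plus one full cell.
latitude -32.7500, longitude -125.9167.

-32.7500, -125.9167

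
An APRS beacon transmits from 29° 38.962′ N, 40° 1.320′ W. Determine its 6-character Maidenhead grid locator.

GL99xp

Offset from 180°W / 90°S: lon 139.9780°, lat 119.6494°.
Field: lon ⌊139.9780/20⌋ = 6 → G; lat ⌊119.6494/10⌋ = 11 → L.
Square: lon ⌊19.9780/2⌋ = 9; lat ⌊9.6494/1⌋ = 9.
Subsquare: lon ⌊1.9780/0.0833333⌋ = 23 → x; lat ⌊0.6494/0.0416667⌋ = 15 → p.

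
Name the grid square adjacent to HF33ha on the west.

HF33ga

Longitude subsquare h = 7; −1 → 6 = g.
The latitude characters are unchanged.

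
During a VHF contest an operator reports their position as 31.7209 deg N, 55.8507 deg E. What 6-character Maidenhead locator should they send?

LM71wr

Add 180° to longitude and 90° to latitude: 235.8507, 121.7209.
Field: 235.8507/20 → 11 → L, 121.7209/10 → 12 → M; chars LM.
Square: 15.8507/2 → 7, 1.7209/1 → 1; chars 71.
Subsquare: 1.8507/0.0833333 → 22 → w, 0.7209/0.0416667 → 17 → r; chars wr.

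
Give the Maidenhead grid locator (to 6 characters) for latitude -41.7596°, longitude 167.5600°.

RE38sf

Offset from 180°W / 90°S: lon 347.5600°, lat 48.2404°.
Field: lon ⌊347.5600/20⌋ = 17 → R; lat ⌊48.2404/10⌋ = 4 → E.
Square: lon ⌊7.5600/2⌋ = 3; lat ⌊8.2404/1⌋ = 8.
Subsquare: lon ⌊1.5600/0.0833333⌋ = 18 → s; lat ⌊0.2404/0.0416667⌋ = 5 → f.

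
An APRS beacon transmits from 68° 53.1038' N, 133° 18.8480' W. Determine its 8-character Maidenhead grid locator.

Shift to the Maidenhead origin (180°W, 90°S): lon 46.68587, lat 158.88506.
Field: lon ⌊46.68587/20⌋ = 2 → C; lat ⌊158.88506/10⌋ = 15 → P.
Square: lon ⌊6.68587/2⌋ = 3; lat ⌊8.88506/1⌋ = 8.
Subsquare: lon ⌊0.68587/0.0833333⌋ = 8 → i; lat ⌊0.88506/0.0416667⌋ = 21 → v.
Extended square: lon ⌊0.01920/0.00833333⌋ = 2; lat ⌊0.01006/0.00416667⌋ = 2.

CP38iv22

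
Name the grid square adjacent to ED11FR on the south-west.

ED11eq

Longitude subsquare f = 5; −1 → 4 = e.
Latitude subsquare r = 17; −1 → 16 = q.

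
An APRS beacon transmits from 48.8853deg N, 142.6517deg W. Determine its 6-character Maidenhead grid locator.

BN88qv

Add 180° to longitude and 90° to latitude: 37.3483, 138.8853.
Field: 37.3483/20 → 1 → B, 138.8853/10 → 13 → N; chars BN.
Square: 17.3483/2 → 8, 8.8853/1 → 8; chars 88.
Subsquare: 1.3483/0.0833333 → 16 → q, 0.8853/0.0416667 → 21 → v; chars qv.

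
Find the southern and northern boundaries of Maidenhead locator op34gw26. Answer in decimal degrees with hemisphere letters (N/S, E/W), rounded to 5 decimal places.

64.94167° N, 64.94583° N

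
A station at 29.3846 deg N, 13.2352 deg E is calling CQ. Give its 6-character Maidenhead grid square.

JL69oj

Offset from 180°W / 90°S: lon 193.2352°, lat 119.3846°.
Field: 193.2352/20 → 9 → J, 119.3846/10 → 11 → L; chars JL.
Square: 13.2352/2 → 6, 9.3846/1 → 9; chars 69.
Subsquare: 1.2352/0.0833333 → 14 → o, 0.3846/0.0416667 → 9 → j; chars oj.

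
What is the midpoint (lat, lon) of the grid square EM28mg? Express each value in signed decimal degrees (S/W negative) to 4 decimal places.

Field E=4, M=12: +4·20° lon, +12·10° lat → SW at lon -100°, lat 30°.
Square 2, 8: +2·2° lon, +8·1° lat → SW at lon -96°, lat 38°.
Subsquare m=12, g=6: +12·0.0833333° lon, +6·0.0416667° lat → SW at lon -95°, lat 38.25°.
Cell spans 0.0833333° lon × 0.0416667° lat. Centre is SW corner plus half of each.
latitude 38.2708, longitude -94.9583.

38.2708, -94.9583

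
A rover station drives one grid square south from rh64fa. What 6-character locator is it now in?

RH63fx

Latitude subsquare a = 0; −1 → -1, wraps to 23 = x, carry into square.
Latitude square 4; −1 → 3.
The longitude characters are unchanged.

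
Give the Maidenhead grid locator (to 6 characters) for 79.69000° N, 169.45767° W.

AQ59gq

Offset from 180°W / 90°S: lon 10.5423°, lat 169.6900°.
Field (20°×10°, letters A–R): lon ⌊10.5423/20⌋ = 0 → A; lat ⌊169.6900/10⌋ = 16 → Q.
Square (2°×1°, digits 0–9): lon ⌊10.5423/2⌋ = 5; lat ⌊9.6900/1⌋ = 9.
Subsquare (5′×2.5′, letters a–x): lon ⌊0.5423/0.0833333⌋ = 6 → g; lat ⌊0.6900/0.0416667⌋ = 16 → q.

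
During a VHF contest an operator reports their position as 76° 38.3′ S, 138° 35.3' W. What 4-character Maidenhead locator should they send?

CB03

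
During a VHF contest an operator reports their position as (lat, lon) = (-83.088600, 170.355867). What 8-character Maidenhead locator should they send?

RA56ev28

Shift to the Maidenhead origin (180°W, 90°S): lon 350.35587, lat 6.91140.
Field: lon ⌊350.35587/20⌋ = 17 → R; lat ⌊6.91140/10⌋ = 0 → A.
Square: lon ⌊10.35587/2⌋ = 5; lat ⌊6.91140/1⌋ = 6.
Subsquare: lon ⌊0.35587/0.0833333⌋ = 4 → e; lat ⌊0.91140/0.0416667⌋ = 21 → v.
Extended square: lon ⌊0.02253/0.00833333⌋ = 2; lat ⌊0.03640/0.00416667⌋ = 8.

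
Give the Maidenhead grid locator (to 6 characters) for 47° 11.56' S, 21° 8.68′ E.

KE02nt

Offset from 180°W / 90°S: lon 201.1447°, lat 42.8073°.
Field: lon ⌊201.1447/20⌋ = 10 → K; lat ⌊42.8073/10⌋ = 4 → E.
Square: lon ⌊1.1447/2⌋ = 0; lat ⌊2.8073/1⌋ = 2.
Subsquare: lon ⌊1.1447/0.0833333⌋ = 13 → n; lat ⌊0.8073/0.0416667⌋ = 19 → t.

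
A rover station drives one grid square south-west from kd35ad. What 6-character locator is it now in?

KD25xc

Longitude subsquare a = 0; −1 → -1, wraps to 23 = x, carry into square.
Longitude square 3; −1 → 2.
Latitude subsquare d = 3; −1 → 2 = c.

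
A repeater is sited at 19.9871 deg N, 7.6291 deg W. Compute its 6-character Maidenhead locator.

IK69ex

Shift to the Maidenhead origin (180°W, 90°S): lon 172.3709, lat 109.9871.
Field: 172.3709/20 → 8 → I, 109.9871/10 → 10 → K; chars IK.
Square: 12.3709/2 → 6, 9.9871/1 → 9; chars 69.
Subsquare: 0.3709/0.0833333 → 4 → e, 0.9871/0.0416667 → 23 → x; chars ex.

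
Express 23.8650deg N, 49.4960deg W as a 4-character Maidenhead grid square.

Offset from 180°W / 90°S: lon 130.50°, lat 113.86°.
Field (20°×10°, letters A–R): lon ⌊130.50/20⌋ = 6 → G; lat ⌊113.86/10⌋ = 11 → L.
Square (2°×1°, digits 0–9): lon ⌊10.50/2⌋ = 5; lat ⌊3.86/1⌋ = 3.

GL53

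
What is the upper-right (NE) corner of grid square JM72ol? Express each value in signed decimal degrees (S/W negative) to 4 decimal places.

32.5000, 15.2500

Field J=9, M=12: +9·20° lon, +12·10° lat → SW at lon 0°, lat 30°.
Square 7, 2: +7·2° lon, +2·1° lat → SW at lon 14°, lat 32°.
Subsquare o=14, l=11: +14·0.0833333° lon, +11·0.0416667° lat → SW at lon 15.1667°, lat 32.4583°.
Cell spans 0.0833333° lon × 0.0416667° lat. NE corner is SW corner plus one full cell.
latitude 32.5000, longitude 15.2500.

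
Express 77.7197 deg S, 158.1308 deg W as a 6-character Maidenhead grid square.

BB02wg

Shift to the Maidenhead origin (180°W, 90°S): lon 21.8692, lat 12.2803.
Field: 21.8692/20 → 1 → B, 12.2803/10 → 1 → B; chars BB.
Square: 1.8692/2 → 0, 2.2803/1 → 2; chars 02.
Subsquare: 1.8692/0.0833333 → 22 → w, 0.2803/0.0416667 → 6 → g; chars wg.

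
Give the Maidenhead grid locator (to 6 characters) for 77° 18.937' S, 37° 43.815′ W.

Shift to the Maidenhead origin (180°W, 90°S): lon 142.2697, lat 12.6844.
Field: 142.2697/20 → 7 → H, 12.6844/10 → 1 → B; chars HB.
Square: 2.2697/2 → 1, 2.6844/1 → 2; chars 12.
Subsquare: 0.2697/0.0833333 → 3 → d, 0.6844/0.0416667 → 16 → q; chars dq.

HB12dq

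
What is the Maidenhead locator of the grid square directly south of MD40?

Latitude square 0; −1 → -1, wraps to 9, carry into field.
Latitude field D = 3; −1 → 2 = C.
The longitude characters are unchanged.

MC49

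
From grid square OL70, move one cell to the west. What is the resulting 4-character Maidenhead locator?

OL60

Longitude square 7; −1 → 6.
The latitude characters are unchanged.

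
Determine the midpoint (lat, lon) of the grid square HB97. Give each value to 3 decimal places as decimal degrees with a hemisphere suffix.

72.500° S, 21.000° W

Field H=7, B=1: +7·20° lon, +1·10° lat → SW at lon -40°, lat -80°.
Square 9, 7: +9·2° lon, +7·1° lat → SW at lon -22°, lat -73°.
Cell spans 2° lon × 1° lat. Centre is SW corner plus half of each.
latitude 72.500° S, longitude 21.000° W.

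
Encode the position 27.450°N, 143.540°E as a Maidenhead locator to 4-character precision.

QL17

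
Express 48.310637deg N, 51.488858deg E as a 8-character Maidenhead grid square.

Offset from 180°W / 90°S: lon 231.48886°, lat 138.31064°.
Field (20°×10°, letters A–R): 231.48886/20 → 11 → L, 138.31064/10 → 13 → N; chars LN.
Square (2°×1°, digits 0–9): 11.48886/2 → 5, 8.31064/1 → 8; chars 58.
Subsquare (5′×2.5′, letters a–x): 1.48886/0.0833333 → 17 → r, 0.31064/0.0416667 → 7 → h; chars rh.
Extended square (30″×15″, digits 0–9): 0.07219/0.00833333 → 8, 0.01897/0.00416667 → 4; chars 84.

LN58rh84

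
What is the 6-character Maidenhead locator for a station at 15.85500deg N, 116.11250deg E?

Shift to the Maidenhead origin (180°W, 90°S): lon 296.1125, lat 105.8550.
Field: 296.1125/20 → 14 → O, 105.8550/10 → 10 → K; chars OK.
Square: 16.1125/2 → 8, 5.8550/1 → 5; chars 85.
Subsquare: 0.1125/0.0833333 → 1 → b, 0.8550/0.0416667 → 20 → u; chars bu.

OK85bu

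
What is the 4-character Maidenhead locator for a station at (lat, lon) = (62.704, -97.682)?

EP12

Offset from 180°W / 90°S: lon 82.32°, lat 152.70°.
Field (20°×10°, letters A–R): 82.32/20 → 4 → E, 152.70/10 → 15 → P; chars EP.
Square (2°×1°, digits 0–9): 2.32/2 → 1, 2.70/1 → 2; chars 12.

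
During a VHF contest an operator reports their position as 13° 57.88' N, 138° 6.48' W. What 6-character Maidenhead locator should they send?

CK03wx

Add 180° to longitude and 90° to latitude: 41.8920, 103.9647.
Field (20°×10°, letters A–R): 41.8920/20 → 2 → C, 103.9647/10 → 10 → K; chars CK.
Square (2°×1°, digits 0–9): 1.8920/2 → 0, 3.9647/1 → 3; chars 03.
Subsquare (5′×2.5′, letters a–x): 1.8920/0.0833333 → 22 → w, 0.9647/0.0416667 → 23 → x; chars wx.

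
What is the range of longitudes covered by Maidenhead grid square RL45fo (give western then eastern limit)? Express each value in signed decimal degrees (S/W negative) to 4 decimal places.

Field R=17, L=11: +17·20° lon, +11·10° lat → SW at lon 160°, lat 20°.
Square 4, 5: +4·2° lon, +5·1° lat → SW at lon 168°, lat 25°.
Subsquare f=5, o=14: +5·0.0833333° lon, +14·0.0416667° lat → SW at lon 168.417°, lat 25.5833°.
Cell spans 0.0833333° lon × 0.0416667° lat.
west 168.4167, east 168.5000.

168.4167, 168.5000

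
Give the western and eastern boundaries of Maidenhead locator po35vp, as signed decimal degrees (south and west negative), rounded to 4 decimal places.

127.7500, 127.8333

Field P=15, O=14: +15·20° lon, +14·10° lat → SW at lon 120°, lat 50°.
Square 3, 5: +3·2° lon, +5·1° lat → SW at lon 126°, lat 55°.
Subsquare v=21, p=15: +21·0.0833333° lon, +15·0.0416667° lat → SW at lon 127.75°, lat 55.625°.
Cell spans 0.0833333° lon × 0.0416667° lat.
west 127.7500, east 127.8333.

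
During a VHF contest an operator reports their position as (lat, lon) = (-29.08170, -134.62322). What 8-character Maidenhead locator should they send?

CG20qw50

Add 180° to longitude and 90° to latitude: 45.37678, 60.91830.
Field: lon ⌊45.37678/20⌋ = 2 → C; lat ⌊60.91830/10⌋ = 6 → G.
Square: lon ⌊5.37678/2⌋ = 2; lat ⌊0.91830/1⌋ = 0.
Subsquare: lon ⌊1.37678/0.0833333⌋ = 16 → q; lat ⌊0.91830/0.0416667⌋ = 22 → w.
Extended square: lon ⌊0.04345/0.00833333⌋ = 5; lat ⌊0.00163/0.00416667⌋ = 0.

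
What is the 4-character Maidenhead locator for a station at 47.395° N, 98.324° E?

Offset from 180°W / 90°S: lon 278.32°, lat 137.40°.
Field (20°×10°, letters A–R): 278.32/20 → 13 → N, 137.40/10 → 13 → N; chars NN.
Square (2°×1°, digits 0–9): 18.32/2 → 9, 7.40/1 → 7; chars 97.

NN97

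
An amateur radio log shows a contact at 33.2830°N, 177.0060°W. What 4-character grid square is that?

AM13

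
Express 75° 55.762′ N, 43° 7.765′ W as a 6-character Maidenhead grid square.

Offset from 180°W / 90°S: lon 136.8706°, lat 165.9294°.
Field: 136.8706/20 → 6 → G, 165.9294/10 → 16 → Q; chars GQ.
Square: 16.8706/2 → 8, 5.9294/1 → 5; chars 85.
Subsquare: 0.8706/0.0833333 → 10 → k, 0.9294/0.0416667 → 22 → w; chars kw.

GQ85kw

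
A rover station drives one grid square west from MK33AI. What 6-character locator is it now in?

Longitude subsquare a = 0; −1 → -1, wraps to 23 = x, carry into square.
Longitude square 3; −1 → 2.
The latitude characters are unchanged.

MK23xi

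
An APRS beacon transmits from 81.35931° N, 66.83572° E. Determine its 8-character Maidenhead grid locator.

MR31ki06

Add 180° to longitude and 90° to latitude: 246.83572, 171.35931.
Field: lon ⌊246.83572/20⌋ = 12 → M; lat ⌊171.35931/10⌋ = 17 → R.
Square: lon ⌊6.83572/2⌋ = 3; lat ⌊1.35931/1⌋ = 1.
Subsquare: lon ⌊0.83572/0.0833333⌋ = 10 → k; lat ⌊0.35931/0.0416667⌋ = 8 → i.
Extended square: lon ⌊0.00239/0.00833333⌋ = 0; lat ⌊0.02598/0.00416667⌋ = 6.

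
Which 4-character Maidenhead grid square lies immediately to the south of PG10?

PF19

Latitude square 0; −1 → -1, wraps to 9, carry into field.
Latitude field G = 6; −1 → 5 = F.
The longitude characters are unchanged.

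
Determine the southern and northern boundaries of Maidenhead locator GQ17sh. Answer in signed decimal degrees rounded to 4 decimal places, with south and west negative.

Field G=6, Q=16: +6·20° lon, +16·10° lat → SW at lon -60°, lat 70°.
Square 1, 7: +1·2° lon, +7·1° lat → SW at lon -58°, lat 77°.
Subsquare s=18, h=7: +18·0.0833333° lon, +7·0.0416667° lat → SW at lon -56.5°, lat 77.2917°.
Cell spans 0.0833333° lon × 0.0416667° lat.
south 77.2917, north 77.3333.

77.2917, 77.3333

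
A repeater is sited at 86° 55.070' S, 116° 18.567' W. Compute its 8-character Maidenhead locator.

Offset from 180°W / 90°S: lon 63.69055°, lat 3.08217°.
Field (20°×10°, letters A–R): lon ⌊63.69055/20⌋ = 3 → D; lat ⌊3.08217/10⌋ = 0 → A.
Square (2°×1°, digits 0–9): lon ⌊3.69055/2⌋ = 1; lat ⌊3.08217/1⌋ = 3.
Subsquare (5′×2.5′, letters a–x): lon ⌊1.69055/0.0833333⌋ = 20 → u; lat ⌊0.08217/0.0416667⌋ = 1 → b.
Extended square (30″×15″, digits 0–9): lon ⌊0.02388/0.00833333⌋ = 2; lat ⌊0.04050/0.00416667⌋ = 9.

DA13ub29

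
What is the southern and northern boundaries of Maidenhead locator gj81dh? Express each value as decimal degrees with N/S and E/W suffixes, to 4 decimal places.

1.2917° N, 1.3333° N

Field G=6, J=9: +6·20° lon, +9·10° lat → SW at lon -60°, lat 0°.
Square 8, 1: +8·2° lon, +1·1° lat → SW at lon -44°, lat 1°.
Subsquare d=3, h=7: +3·0.0833333° lon, +7·0.0416667° lat → SW at lon -43.75°, lat 1.29167°.
Cell spans 0.0833333° lon × 0.0416667° lat.
south 1.2917° N, north 1.3333° N.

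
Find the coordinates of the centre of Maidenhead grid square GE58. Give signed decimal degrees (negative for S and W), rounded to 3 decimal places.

-41.500, -49.000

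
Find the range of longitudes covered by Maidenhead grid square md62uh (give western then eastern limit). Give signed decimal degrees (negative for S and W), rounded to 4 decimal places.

73.6667, 73.7500

Field M=12, D=3: +12·20° lon, +3·10° lat → SW at lon 60°, lat -60°.
Square 6, 2: +6·2° lon, +2·1° lat → SW at lon 72°, lat -58°.
Subsquare u=20, h=7: +20·0.0833333° lon, +7·0.0416667° lat → SW at lon 73.6667°, lat -57.7083°.
Cell spans 0.0833333° lon × 0.0416667° lat.
west 73.6667, east 73.7500.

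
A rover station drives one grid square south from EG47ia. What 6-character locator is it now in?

Latitude subsquare a = 0; −1 → -1, wraps to 23 = x, carry into square.
Latitude square 7; −1 → 6.
The longitude characters are unchanged.

EG46ix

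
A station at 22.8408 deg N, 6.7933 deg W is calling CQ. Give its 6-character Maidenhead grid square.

IL62ou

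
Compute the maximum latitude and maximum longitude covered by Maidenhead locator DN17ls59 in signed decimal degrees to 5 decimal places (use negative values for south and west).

47.79167, -117.03333

Field D=3, N=13: +3·20° lon, +13·10° lat → SW at lon -120°, lat 40°.
Square 1, 7: +1·2° lon, +7·1° lat → SW at lon -118°, lat 47°.
Subsquare l=11, s=18: +11·0.0833333° lon, +18·0.0416667° lat → SW at lon -117.083°, lat 47.75°.
Extended square 5, 9: +5·0.00833333° lon, +9·0.00416667° lat → SW at lon -117.042°, lat 47.7875°.
Cell spans 0.00833333° lon × 0.00416667° lat. NE corner is SW corner plus one full cell.
latitude 47.79167, longitude -117.03333.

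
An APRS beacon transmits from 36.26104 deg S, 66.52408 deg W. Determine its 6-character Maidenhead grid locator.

FF63rr

Add 180° to longitude and 90° to latitude: 113.4759, 53.7390.
Field: 113.4759/20 → 5 → F, 53.7390/10 → 5 → F; chars FF.
Square: 13.4759/2 → 6, 3.7390/1 → 3; chars 63.
Subsquare: 1.4759/0.0833333 → 17 → r, 0.7390/0.0416667 → 17 → r; chars rr.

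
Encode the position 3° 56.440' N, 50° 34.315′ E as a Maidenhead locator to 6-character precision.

Shift to the Maidenhead origin (180°W, 90°S): lon 230.5719, lat 93.9407.
Field: lon ⌊230.5719/20⌋ = 11 → L; lat ⌊93.9407/10⌋ = 9 → J.
Square: lon ⌊10.5719/2⌋ = 5; lat ⌊3.9407/1⌋ = 3.
Subsquare: lon ⌊0.5719/0.0833333⌋ = 6 → g; lat ⌊0.9407/0.0416667⌋ = 22 → w.

LJ53gw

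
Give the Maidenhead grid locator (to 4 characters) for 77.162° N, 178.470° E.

Shift to the Maidenhead origin (180°W, 90°S): lon 358.47, lat 167.16.
Field: lon ⌊358.47/20⌋ = 17 → R; lat ⌊167.16/10⌋ = 16 → Q.
Square: lon ⌊18.47/2⌋ = 9; lat ⌊7.16/1⌋ = 7.

RQ97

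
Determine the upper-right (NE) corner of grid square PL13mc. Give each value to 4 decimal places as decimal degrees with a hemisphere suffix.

23.1250° N, 123.0833° E

Field P=15, L=11: +15·20° lon, +11·10° lat → SW at lon 120°, lat 20°.
Square 1, 3: +1·2° lon, +3·1° lat → SW at lon 122°, lat 23°.
Subsquare m=12, c=2: +12·0.0833333° lon, +2·0.0416667° lat → SW at lon 123°, lat 23.0833°.
Cell spans 0.0833333° lon × 0.0416667° lat. NE corner is SW corner plus one full cell.
latitude 23.1250° N, longitude 123.0833° E.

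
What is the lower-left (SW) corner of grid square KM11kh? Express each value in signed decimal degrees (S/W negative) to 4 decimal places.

31.2917, 22.8333

Field K=10, M=12: +10·20° lon, +12·10° lat → SW at lon 20°, lat 30°.
Square 1, 1: +1·2° lon, +1·1° lat → SW at lon 22°, lat 31°.
Subsquare k=10, h=7: +10·0.0833333° lon, +7·0.0416667° lat → SW at lon 22.8333°, lat 31.2917°.
latitude 31.2917, longitude 22.8333.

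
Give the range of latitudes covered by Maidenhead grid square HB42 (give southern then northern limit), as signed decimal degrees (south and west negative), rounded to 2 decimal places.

-78.00, -77.00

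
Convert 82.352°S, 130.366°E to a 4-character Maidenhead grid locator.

PA57

Add 180° to longitude and 90° to latitude: 310.37, 7.65.
Field: 310.37/20 → 15 → P, 7.65/10 → 0 → A; chars PA.
Square: 10.37/2 → 5, 7.65/1 → 7; chars 57.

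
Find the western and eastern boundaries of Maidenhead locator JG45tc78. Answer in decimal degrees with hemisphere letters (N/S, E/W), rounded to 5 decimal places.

9.64167° E, 9.65000° E

Field J=9, G=6: +9·20° lon, +6·10° lat → SW at lon 0°, lat -30°.
Square 4, 5: +4·2° lon, +5·1° lat → SW at lon 8°, lat -25°.
Subsquare t=19, c=2: +19·0.0833333° lon, +2·0.0416667° lat → SW at lon 9.58333°, lat -24.9167°.
Extended square 7, 8: +7·0.00833333° lon, +8·0.00416667° lat → SW at lon 9.64167°, lat -24.8833°.
Cell spans 0.00833333° lon × 0.00416667° lat.
west 9.64167° E, east 9.65000° E.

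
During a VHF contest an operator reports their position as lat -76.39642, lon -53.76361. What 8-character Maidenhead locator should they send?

GB33co84

Add 180° to longitude and 90° to latitude: 126.23639, 13.60358.
Field (20°×10°, letters A–R): 126.23639/20 → 6 → G, 13.60358/10 → 1 → B; chars GB.
Square (2°×1°, digits 0–9): 6.23639/2 → 3, 3.60358/1 → 3; chars 33.
Subsquare (5′×2.5′, letters a–x): 0.23639/0.0833333 → 2 → c, 0.60358/0.0416667 → 14 → o; chars co.
Extended square (30″×15″, digits 0–9): 0.06972/0.00833333 → 8, 0.02025/0.00416667 → 4; chars 84.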